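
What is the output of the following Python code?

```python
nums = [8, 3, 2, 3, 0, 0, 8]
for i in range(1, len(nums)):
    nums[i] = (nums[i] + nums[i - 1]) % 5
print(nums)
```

[8, 1, 3, 1, 1, 1, 4]

i=1: nums[1] = (3+8)%5 = 1 → [8, 1, 2, 3, 0, 0, 8]
i=2: nums[2] = (2+1)%5 = 3 → [8, 1, 3, 3, 0, 0, 8]
i=3: nums[3] = (3+3)%5 = 1 → [8, 1, 3, 1, 0, 0, 8]
i=4: nums[4] = (0+1)%5 = 1 → [8, 1, 3, 1, 1, 0, 8]
i=5: nums[5] = (0+1)%5 = 1 → [8, 1, 3, 1, 1, 1, 8]
i=6: nums[6] = (8+1)%5 = 4 → [8, 1, 3, 1, 1, 1, 4]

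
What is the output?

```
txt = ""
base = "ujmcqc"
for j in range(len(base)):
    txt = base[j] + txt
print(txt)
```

cqcmju

j=0: prepend 'u' → 'u'
j=1: prepend 'j' → 'ju'
j=2: prepend 'm' → 'mju'
j=3: prepend 'c' → 'cmju'
j=4: prepend 'q' → 'qcmju'
j=5: prepend 'c' → 'cqcmju'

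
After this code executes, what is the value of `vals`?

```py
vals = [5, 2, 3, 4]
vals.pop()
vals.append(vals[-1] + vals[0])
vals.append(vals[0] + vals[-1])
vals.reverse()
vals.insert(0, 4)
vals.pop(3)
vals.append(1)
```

[4, 13, 8, 2, 5, 1]

pop() removes 4 → [5, 2, 3]
append vals[-1]+vals[0] = 3+5 = 8 → [5, 2, 3, 8]
append vals[0]+vals[-1] = 5+8 = 13 → [5, 2, 3, 8, 13]
reverse → [13, 8, 3, 2, 5]
insert 4 at 0 → [4, 13, 8, 3, 2, 5]
pop(3) removes 3 → [4, 13, 8, 2, 5]
append 1 → [4, 13, 8, 2, 5, 1]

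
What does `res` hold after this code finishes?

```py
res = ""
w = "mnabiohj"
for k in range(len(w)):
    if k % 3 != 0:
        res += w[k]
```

'naioj'

k=0: skip
k=1: add 'n' → 'n'
k=2: add 'a' → 'na'
k=3: skip
k=4: add 'i' → 'nai'
k=5: add 'o' → 'naio'
k=6: skip
k=7: add 'j' → 'naioj'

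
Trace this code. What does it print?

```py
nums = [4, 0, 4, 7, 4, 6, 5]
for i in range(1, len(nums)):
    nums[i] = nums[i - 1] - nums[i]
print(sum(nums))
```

i=1: nums[1] = 4-0 = 4 → [4, 4, 4, 7, 4, 6, 5]
i=2: nums[2] = 4-4 = 0 → [4, 4, 0, 7, 4, 6, 5]
i=3: nums[3] = 0-7 = -7 → [4, 4, 0, -7, 4, 6, 5]
i=4: nums[4] = (-7)-4 = -11 → [4, 4, 0, -7, -11, 6, 5]
i=5: nums[5] = (-11)-6 = -17 → [4, 4, 0, -7, -11, -17, 5]
i=6: nums[6] = (-17)-5 = -22 → [4, 4, 0, -7, -11, -17, -22]
sum = -49

-49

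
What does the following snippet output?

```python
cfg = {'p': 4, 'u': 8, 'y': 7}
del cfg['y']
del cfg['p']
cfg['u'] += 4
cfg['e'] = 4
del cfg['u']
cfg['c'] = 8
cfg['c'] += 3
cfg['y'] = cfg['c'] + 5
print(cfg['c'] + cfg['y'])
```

del 'y' → {'p': 4, 'u': 8}
del 'p' → {'u': 8}
cfg['u'] = 8+4 = 12 → {'u': 12}
cfg['e'] = 4 → {'u': 12, 'e': 4}
del 'u' → {'e': 4}
cfg['c'] = 8 → {'e': 4, 'c': 8}
cfg['c'] = 8+3 = 11 → {'e': 4, 'c': 11}
cfg['y'] = cfg['c']+5 = 16 → {'e': 4, 'c': 11, 'y': 16}
cfg['c']+cfg['y'] = 11+16 = 27

27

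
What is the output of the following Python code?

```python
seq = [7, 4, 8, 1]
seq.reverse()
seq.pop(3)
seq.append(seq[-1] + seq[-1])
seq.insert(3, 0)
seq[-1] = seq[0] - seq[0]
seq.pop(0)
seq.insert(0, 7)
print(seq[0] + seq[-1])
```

reverse → [1, 8, 4, 7]
pop(3) removes 7 → [1, 8, 4]
append seq[-1]+seq[-1] = 4+4 = 8 → [1, 8, 4, 8]
insert 0 at 3 → [1, 8, 4, 0, 8]
seq[-1] = seq[0]-seq[0] = 1-1 = 0 → [1, 8, 4, 0, 0]
pop(0) removes 1 → [8, 4, 0, 0]
insert 7 at 0 → [7, 8, 4, 0, 0]
seq[0]+seq[-1] = 7+0 = 7

7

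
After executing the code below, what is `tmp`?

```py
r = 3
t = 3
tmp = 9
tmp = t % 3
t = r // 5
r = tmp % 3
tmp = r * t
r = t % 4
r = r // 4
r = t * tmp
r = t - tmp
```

tmp = 3%3 = 0
t = 3//5 = 0
r = 0%3 = 0
tmp = 0*0 = 0
r = 0%4 = 0
r = 0//4 = 0
r = 0*0 = 0
r = 0-0 = 0

0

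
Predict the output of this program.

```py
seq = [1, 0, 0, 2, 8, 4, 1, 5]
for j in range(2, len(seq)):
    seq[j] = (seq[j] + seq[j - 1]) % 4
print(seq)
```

[1, 0, 0, 2, 2, 2, 3, 0]

j=2: seq[2] = (0+0)%4 = 0 → [1, 0, 0, 2, 8, 4, 1, 5]
j=3: seq[3] = (2+0)%4 = 2 → [1, 0, 0, 2, 8, 4, 1, 5]
j=4: seq[4] = (8+2)%4 = 2 → [1, 0, 0, 2, 2, 4, 1, 5]
j=5: seq[5] = (4+2)%4 = 2 → [1, 0, 0, 2, 2, 2, 1, 5]
j=6: seq[6] = (1+2)%4 = 3 → [1, 0, 0, 2, 2, 2, 3, 5]
j=7: seq[7] = (5+3)%4 = 0 → [1, 0, 0, 2, 2, 2, 3, 0]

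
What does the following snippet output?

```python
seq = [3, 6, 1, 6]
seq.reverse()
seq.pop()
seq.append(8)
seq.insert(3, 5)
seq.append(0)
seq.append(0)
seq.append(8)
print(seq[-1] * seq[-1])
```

reverse → [6, 1, 6, 3]
pop() removes 3 → [6, 1, 6]
append 8 → [6, 1, 6, 8]
insert 5 at 3 → [6, 1, 6, 5, 8]
append 0 → [6, 1, 6, 5, 8, 0]
append 0 → [6, 1, 6, 5, 8, 0, 0]
append 8 → [6, 1, 6, 5, 8, 0, 0, 8]
seq[-1]*seq[-1] = 8*8 = 64

64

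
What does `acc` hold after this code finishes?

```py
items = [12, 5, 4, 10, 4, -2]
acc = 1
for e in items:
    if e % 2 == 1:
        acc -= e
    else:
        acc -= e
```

-32

e=12: not odd, acc = 1-12 = -11
e=5: odd, acc = (-11)-5 = -16
e=4: not odd, acc = (-16)-4 = -20
e=10: not odd, acc = (-20)-10 = -30
e=4: not odd, acc = (-30)-4 = -34
e=-2: not odd, acc = (-34)-(-2) = -32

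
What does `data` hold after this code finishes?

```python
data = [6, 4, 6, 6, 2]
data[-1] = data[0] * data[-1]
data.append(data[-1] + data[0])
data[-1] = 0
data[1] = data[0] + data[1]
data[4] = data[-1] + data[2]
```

[6, 10, 6, 6, 6, 0]

data[-1] = data[0]*data[-1] = 6*2 = 12 → [6, 4, 6, 6, 12]
append data[-1]+data[0] = 12+6 = 18 → [6, 4, 6, 6, 12, 18]
data[-1] = 0 → [6, 4, 6, 6, 12, 0]
data[1] = data[0]+data[1] = 6+4 = 10 → [6, 10, 6, 6, 12, 0]
data[4] = data[-1]+data[2] = 0+6 = 6 → [6, 10, 6, 6, 6, 0]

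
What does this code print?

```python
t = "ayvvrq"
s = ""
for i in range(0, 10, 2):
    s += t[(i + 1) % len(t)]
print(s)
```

i=0: add t[1]='y' → 'y'
i=2: add t[3]='v' → 'yv'
i=4: add t[5]='q' → 'yvq'
i=6: add t[1]='y' → 'yvqy'
i=8: add t[3]='v' → 'yvqyv'

yvqyv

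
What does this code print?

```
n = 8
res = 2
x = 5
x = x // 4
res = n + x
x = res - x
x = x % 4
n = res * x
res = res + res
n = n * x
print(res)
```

18

x = 5//4 = 1
res = 8+1 = 9
x = 9-1 = 8
x = 8%4 = 0
n = 9*0 = 0
res = 9+9 = 18
n = 0*0 = 0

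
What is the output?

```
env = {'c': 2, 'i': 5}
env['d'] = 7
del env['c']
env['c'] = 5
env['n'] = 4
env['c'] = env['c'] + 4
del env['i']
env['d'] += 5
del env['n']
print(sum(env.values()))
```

21

env['d'] = 7 → {'c': 2, 'i': 5, 'd': 7}
del 'c' → {'i': 5, 'd': 7}
env['c'] = 5 → {'i': 5, 'd': 7, 'c': 5}
env['n'] = 4 → {'i': 5, 'd': 7, 'c': 5, 'n': 4}
env['c'] = env['c']+4 = 9 → {'i': 5, 'd': 7, 'c': 9, 'n': 4}
del 'i' → {'d': 7, 'c': 9, 'n': 4}
env['d'] = 7+5 = 12 → {'d': 12, 'c': 9, 'n': 4}
del 'n' → {'d': 12, 'c': 9}
sum of values = 21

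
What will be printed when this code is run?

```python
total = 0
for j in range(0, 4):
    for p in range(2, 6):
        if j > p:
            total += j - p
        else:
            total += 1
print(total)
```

16

j=0,p=2: not 0>2, total = 0+1 = 1
j=0,p=3: not 0>3, total = 1+1 = 2
j=0,p=4: not 0>4, total = 2+1 = 3
j=0,p=5: not 0>5, total = 3+1 = 4
j=1,p=2: not 1>2, total = 4+1 = 5
j=1,p=3: not 1>3, total = 5+1 = 6
j=1,p=4: not 1>4, total = 6+1 = 7
j=1,p=5: not 1>5, total = 7+1 = 8
j=2,p=2: not 2>2, total = 8+1 = 9
j=2,p=3: not 2>3, total = 9+1 = 10
j=2,p=4: not 2>4, total = 10+1 = 11
j=2,p=5: not 2>5, total = 11+1 = 12
j=3,p=2: 3>2, total = 12+1 = 13
j=3,p=3: not 3>3, total = 13+1 = 14
j=3,p=4: not 3>4, total = 14+1 = 15
j=3,p=5: not 3>5, total = 15+1 = 16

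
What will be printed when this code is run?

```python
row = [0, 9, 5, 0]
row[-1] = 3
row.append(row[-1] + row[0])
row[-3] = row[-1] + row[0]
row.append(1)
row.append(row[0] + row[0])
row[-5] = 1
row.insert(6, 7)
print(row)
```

[0, 9, 1, 3, 3, 1, 7, 0]

row[-1] = 3 → [0, 9, 5, 3]
append row[-1]+row[0] = 3+0 = 3 → [0, 9, 5, 3, 3]
row[-3] = row[-1]+row[0] = 3+0 = 3 → [0, 9, 3, 3, 3]
append 1 → [0, 9, 3, 3, 3, 1]
append row[0]+row[0] = 0+0 = 0 → [0, 9, 3, 3, 3, 1, 0]
row[-5] = 1 → [0, 9, 1, 3, 3, 1, 0]
insert 7 at 6 → [0, 9, 1, 3, 3, 1, 7, 0]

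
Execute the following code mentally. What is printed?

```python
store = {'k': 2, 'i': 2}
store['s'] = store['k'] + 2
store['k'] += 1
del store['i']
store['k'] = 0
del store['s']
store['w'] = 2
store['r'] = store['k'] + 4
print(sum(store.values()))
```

6

store['s'] = store['k']+2 = 4 → {'k': 2, 'i': 2, 's': 4}
store['k'] = 2+1 = 3 → {'k': 3, 'i': 2, 's': 4}
del 'i' → {'k': 3, 's': 4}
store['k'] = 0 → {'k': 0, 's': 4}
del 's' → {'k': 0}
store['w'] = 2 → {'k': 0, 'w': 2}
store['r'] = store['k']+4 = 4 → {'k': 0, 'w': 2, 'r': 4}
sum of values = 6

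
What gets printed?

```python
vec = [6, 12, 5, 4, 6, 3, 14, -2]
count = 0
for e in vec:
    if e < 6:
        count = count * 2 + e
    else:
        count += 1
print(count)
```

e=6: not <6, count = 0+1 = 1
e=12: not <6, count = 1+1 = 2
e=5: <6, count = 2*2+5 = 9
e=4: <6, count = 9*2+4 = 22
e=6: not <6, count = 22+1 = 23
e=3: <6, count = 23*2+3 = 49
e=14: not <6, count = 49+1 = 50
e=-2: <6, count = 50*2+(-2) = 98

98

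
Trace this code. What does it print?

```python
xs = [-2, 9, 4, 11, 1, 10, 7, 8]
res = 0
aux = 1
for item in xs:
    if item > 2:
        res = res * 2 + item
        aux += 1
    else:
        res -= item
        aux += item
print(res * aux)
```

3732

item=-2: not >2, res = 0-(-2) = 2; aux=-1
item=9: >2, res = 2*2+9 = 13; aux=0
item=4: >2, res = 13*2+4 = 30; aux=1
item=11: >2, res = 30*2+11 = 71; aux=2
item=1: not >2, res = 71-1 = 70; aux=3
item=10: >2, res = 70*2+10 = 150; aux=4
item=7: >2, res = 150*2+7 = 307; aux=5
item=8: >2, res = 307*2+8 = 622; aux=6
res*aux = 622*6 = 3732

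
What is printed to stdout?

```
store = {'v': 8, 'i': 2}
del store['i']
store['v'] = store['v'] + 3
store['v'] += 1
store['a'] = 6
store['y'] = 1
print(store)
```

{'v': 12, 'a': 6, 'y': 1}

del 'i' → {'v': 8}
store['v'] = store['v']+3 = 11 → {'v': 11}
store['v'] = 11+1 = 12 → {'v': 12}
store['a'] = 6 → {'v': 12, 'a': 6}
store['y'] = 1 → {'v': 12, 'a': 6, 'y': 1}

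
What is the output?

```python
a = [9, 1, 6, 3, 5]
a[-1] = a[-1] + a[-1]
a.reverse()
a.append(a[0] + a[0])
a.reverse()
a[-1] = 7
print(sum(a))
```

46

a[-1] = a[-1]+a[-1] = 5+5 = 10 → [9, 1, 6, 3, 10]
reverse → [10, 3, 6, 1, 9]
append a[0]+a[0] = 10+10 = 20 → [10, 3, 6, 1, 9, 20]
reverse → [20, 9, 1, 6, 3, 10]
a[-1] = 7 → [20, 9, 1, 6, 3, 7]
sum = 46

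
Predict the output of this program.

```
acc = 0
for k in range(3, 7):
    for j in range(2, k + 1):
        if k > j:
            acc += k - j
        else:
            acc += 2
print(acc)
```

k=3,j=2: 3>2, acc = 0+1 = 1
k=3,j=3: not 3>3, acc = 1+2 = 3
k=4,j=2: 4>2, acc = 3+2 = 5
k=4,j=3: 4>3, acc = 5+1 = 6
k=4,j=4: not 4>4, acc = 6+2 = 8
k=5,j=2: 5>2, acc = 8+3 = 11
k=5,j=3: 5>3, acc = 11+2 = 13
k=5,j=4: 5>4, acc = 13+1 = 14
k=5,j=5: not 5>5, acc = 14+2 = 16
k=6,j=2: 6>2, acc = 16+4 = 20
k=6,j=3: 6>3, acc = 20+3 = 23
k=6,j=4: 6>4, acc = 23+2 = 25
k=6,j=5: 6>5, acc = 25+1 = 26
k=6,j=6: not 6>6, acc = 26+2 = 28

28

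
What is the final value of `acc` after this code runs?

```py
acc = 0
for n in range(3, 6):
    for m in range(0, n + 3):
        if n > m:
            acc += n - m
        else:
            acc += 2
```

49

n=3,m=0: 3>0, acc = 0+3 = 3
n=3,m=1: 3>1, acc = 3+2 = 5
n=3,m=2: 3>2, acc = 5+1 = 6
n=3,m=3: not 3>3, acc = 6+2 = 8
n=3,m=4: not 3>4, acc = 8+2 = 10
n=3,m=5: not 3>5, acc = 10+2 = 12
n=4,m=0: 4>0, acc = 12+4 = 16
n=4,m=1: 4>1, acc = 16+3 = 19
n=4,m=2: 4>2, acc = 19+2 = 21
n=4,m=3: 4>3, acc = 21+1 = 22
n=4,m=4: not 4>4, acc = 22+2 = 24
n=4,m=5: not 4>5, acc = 24+2 = 26
n=4,m=6: not 4>6, acc = 26+2 = 28
n=5,m=0: 5>0, acc = 28+5 = 33
n=5,m=1: 5>1, acc = 33+4 = 37
n=5,m=2: 5>2, acc = 37+3 = 40
n=5,m=3: 5>3, acc = 40+2 = 42
n=5,m=4: 5>4, acc = 42+1 = 43
n=5,m=5: not 5>5, acc = 43+2 = 45
n=5,m=6: not 5>6, acc = 45+2 = 47
n=5,m=7: not 5>7, acc = 47+2 = 49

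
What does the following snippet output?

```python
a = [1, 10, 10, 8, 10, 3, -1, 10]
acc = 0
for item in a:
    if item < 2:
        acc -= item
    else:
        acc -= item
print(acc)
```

item=1: <2, acc = 0-1 = -1
item=10: not <2, acc = (-1)-10 = -11
item=10: not <2, acc = (-11)-10 = -21
item=8: not <2, acc = (-21)-8 = -29
item=10: not <2, acc = (-29)-10 = -39
item=3: not <2, acc = (-39)-3 = -42
item=-1: <2, acc = (-42)-(-1) = -41
item=10: not <2, acc = (-41)-10 = -51

-51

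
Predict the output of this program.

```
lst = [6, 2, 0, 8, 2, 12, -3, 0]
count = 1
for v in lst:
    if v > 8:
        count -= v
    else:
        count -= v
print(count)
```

v=6: not >8, count = 1-6 = -5
v=2: not >8, count = (-5)-2 = -7
v=0: not >8, count = (-7)-0 = -7
v=8: not >8, count = (-7)-8 = -15
v=2: not >8, count = (-15)-2 = -17
v=12: >8, count = (-17)-12 = -29
v=-3: not >8, count = (-29)-(-3) = -26
v=0: not >8, count = (-26)-0 = -26

-26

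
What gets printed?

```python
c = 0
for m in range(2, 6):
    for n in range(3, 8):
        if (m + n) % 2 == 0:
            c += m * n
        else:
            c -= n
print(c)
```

130

m=2,n=3: odd sum, c = 0-3 = -3
m=2,n=4: even sum, c = (-3)+8 = 5
m=2,n=5: odd sum, c = 5-5 = 0
m=2,n=6: even sum, c = 0+12 = 12
m=2,n=7: odd sum, c = 12-7 = 5
m=3,n=3: even sum, c = 5+9 = 14
m=3,n=4: odd sum, c = 14-4 = 10
m=3,n=5: even sum, c = 10+15 = 25
m=3,n=6: odd sum, c = 25-6 = 19
m=3,n=7: even sum, c = 19+21 = 40
m=4,n=3: odd sum, c = 40-3 = 37
m=4,n=4: even sum, c = 37+16 = 53
m=4,n=5: odd sum, c = 53-5 = 48
m=4,n=6: even sum, c = 48+24 = 72
m=4,n=7: odd sum, c = 72-7 = 65
m=5,n=3: even sum, c = 65+15 = 80
m=5,n=4: odd sum, c = 80-4 = 76
m=5,n=5: even sum, c = 76+25 = 101
m=5,n=6: odd sum, c = 101-6 = 95
m=5,n=7: even sum, c = 95+35 = 130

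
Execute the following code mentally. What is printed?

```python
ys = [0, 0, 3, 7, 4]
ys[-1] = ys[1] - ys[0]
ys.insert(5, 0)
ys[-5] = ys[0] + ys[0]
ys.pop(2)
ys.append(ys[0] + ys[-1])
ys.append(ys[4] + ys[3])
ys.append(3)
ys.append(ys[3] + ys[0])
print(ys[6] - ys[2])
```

-7

ys[-1] = ys[1]-ys[0] = 0-0 = 0 → [0, 0, 3, 7, 0]
insert 0 at 5 → [0, 0, 3, 7, 0, 0]
ys[-5] = ys[0]+ys[0] = 0+0 = 0 → [0, 0, 3, 7, 0, 0]
pop(2) removes 3 → [0, 0, 7, 0, 0]
append ys[0]+ys[-1] = 0+0 = 0 → [0, 0, 7, 0, 0, 0]
append ys[4]+ys[3] = 0+0 = 0 → [0, 0, 7, 0, 0, 0, 0]
append 3 → [0, 0, 7, 0, 0, 0, 0, 3]
append ys[3]+ys[0] = 0+0 = 0 → [0, 0, 7, 0, 0, 0, 0, 3, 0]
ys[6]-ys[2] = 0-7 = -7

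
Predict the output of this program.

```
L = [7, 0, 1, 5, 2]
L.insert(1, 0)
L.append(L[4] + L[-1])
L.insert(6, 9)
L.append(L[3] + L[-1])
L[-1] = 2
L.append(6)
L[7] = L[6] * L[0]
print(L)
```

[7, 0, 0, 1, 5, 2, 9, 63, 2, 6]

insert 0 at 1 → [7, 0, 0, 1, 5, 2]
append L[4]+L[-1] = 5+2 = 7 → [7, 0, 0, 1, 5, 2, 7]
insert 9 at 6 → [7, 0, 0, 1, 5, 2, 9, 7]
append L[3]+L[-1] = 1+7 = 8 → [7, 0, 0, 1, 5, 2, 9, 7, 8]
L[-1] = 2 → [7, 0, 0, 1, 5, 2, 9, 7, 2]
append 6 → [7, 0, 0, 1, 5, 2, 9, 7, 2, 6]
L[7] = L[6]*L[0] = 9*7 = 63 → [7, 0, 0, 1, 5, 2, 9, 63, 2, 6]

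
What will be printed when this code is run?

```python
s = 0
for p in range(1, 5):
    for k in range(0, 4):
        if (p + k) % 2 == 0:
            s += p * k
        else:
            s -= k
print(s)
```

16

p=1,k=0: odd sum, s = 0-0 = 0
p=1,k=1: even sum, s = 0+1 = 1
p=1,k=2: odd sum, s = 1-2 = -1
p=1,k=3: even sum, s = (-1)+3 = 2
p=2,k=0: even sum, s = 2+0 = 2
p=2,k=1: odd sum, s = 2-1 = 1
p=2,k=2: even sum, s = 1+4 = 5
p=2,k=3: odd sum, s = 5-3 = 2
p=3,k=0: odd sum, s = 2-0 = 2
p=3,k=1: even sum, s = 2+3 = 5
p=3,k=2: odd sum, s = 5-2 = 3
p=3,k=3: even sum, s = 3+9 = 12
p=4,k=0: even sum, s = 12+0 = 12
p=4,k=1: odd sum, s = 12-1 = 11
p=4,k=2: even sum, s = 11+8 = 19
p=4,k=3: odd sum, s = 19-3 = 16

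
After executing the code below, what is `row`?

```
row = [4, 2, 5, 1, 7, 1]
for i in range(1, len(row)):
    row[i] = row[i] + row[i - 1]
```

[4, 6, 11, 12, 19, 20]

i=1: row[1] = 2+4 = 6 → [4, 6, 5, 1, 7, 1]
i=2: row[2] = 5+6 = 11 → [4, 6, 11, 1, 7, 1]
i=3: row[3] = 1+11 = 12 → [4, 6, 11, 12, 7, 1]
i=4: row[4] = 7+12 = 19 → [4, 6, 11, 12, 19, 1]
i=5: row[5] = 1+19 = 20 → [4, 6, 11, 12, 19, 20]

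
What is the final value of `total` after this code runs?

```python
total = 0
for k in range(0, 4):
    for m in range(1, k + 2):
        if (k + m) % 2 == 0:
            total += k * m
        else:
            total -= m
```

k=0,m=1: odd sum, total = 0-1 = -1
k=1,m=1: even sum, total = (-1)+1 = 0
k=1,m=2: odd sum, total = 0-2 = -2
k=2,m=1: odd sum, total = (-2)-1 = -3
k=2,m=2: even sum, total = (-3)+4 = 1
k=2,m=3: odd sum, total = 1-3 = -2
k=3,m=1: even sum, total = (-2)+3 = 1
k=3,m=2: odd sum, total = 1-2 = -1
k=3,m=3: even sum, total = (-1)+9 = 8
k=3,m=4: odd sum, total = 8-4 = 4

4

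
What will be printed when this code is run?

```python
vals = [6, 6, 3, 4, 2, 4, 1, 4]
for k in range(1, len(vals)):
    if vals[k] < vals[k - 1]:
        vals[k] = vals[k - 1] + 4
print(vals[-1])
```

k=1: 6>=6, unchanged → [6, 6, 3, 4, 2, 4, 1, 4]
k=2: 3<6, vals[2] = 6+4 = 10 → [6, 6, 10, 4, 2, 4, 1, 4]
k=3: 4<10, vals[3] = 10+4 = 14 → [6, 6, 10, 14, 2, 4, 1, 4]
k=4: 2<14, vals[4] = 14+4 = 18 → [6, 6, 10, 14, 18, 4, 1, 4]
k=5: 4<18, vals[5] = 18+4 = 22 → [6, 6, 10, 14, 18, 22, 1, 4]
k=6: 1<22, vals[6] = 22+4 = 26 → [6, 6, 10, 14, 18, 22, 26, 4]
k=7: 4<26, vals[7] = 26+4 = 30 → [6, 6, 10, 14, 18, 22, 26, 30]

30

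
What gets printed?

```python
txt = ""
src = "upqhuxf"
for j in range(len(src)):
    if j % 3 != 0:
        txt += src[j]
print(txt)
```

j=0: skip
j=1: add 'p' → 'p'
j=2: add 'q' → 'pq'
j=3: skip
j=4: add 'u' → 'pqu'
j=5: add 'x' → 'pqux'
j=6: skip

pqux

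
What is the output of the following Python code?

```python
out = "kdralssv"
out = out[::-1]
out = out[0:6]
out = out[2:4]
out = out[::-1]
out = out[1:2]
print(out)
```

reverse → 'vsslardk'
slice [0:6] → 'vsslar'
slice [2:4] → 'sl'
reverse → 'ls'
slice [1:2] → 's'

s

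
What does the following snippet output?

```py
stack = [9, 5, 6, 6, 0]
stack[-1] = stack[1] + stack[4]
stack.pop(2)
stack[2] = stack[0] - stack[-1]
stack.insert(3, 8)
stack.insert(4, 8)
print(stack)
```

[9, 5, 4, 8, 8, 5]

stack[-1] = stack[1]+stack[4] = 5+0 = 5 → [9, 5, 6, 6, 5]
pop(2) removes 6 → [9, 5, 6, 5]
stack[2] = stack[0]-stack[-1] = 9-5 = 4 → [9, 5, 4, 5]
insert 8 at 3 → [9, 5, 4, 8, 5]
insert 8 at 4 → [9, 5, 4, 8, 8, 5]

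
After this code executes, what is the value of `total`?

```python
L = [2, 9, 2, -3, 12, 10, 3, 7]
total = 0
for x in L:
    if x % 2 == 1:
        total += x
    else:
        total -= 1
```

12

x=2: not odd, total = 0-1 = -1
x=9: odd, total = (-1)+9 = 8
x=2: not odd, total = 8-1 = 7
x=-3: odd, total = 7+(-3) = 4
x=12: not odd, total = 4-1 = 3
x=10: not odd, total = 3-1 = 2
x=3: odd, total = 2+3 = 5
x=7: odd, total = 5+7 = 12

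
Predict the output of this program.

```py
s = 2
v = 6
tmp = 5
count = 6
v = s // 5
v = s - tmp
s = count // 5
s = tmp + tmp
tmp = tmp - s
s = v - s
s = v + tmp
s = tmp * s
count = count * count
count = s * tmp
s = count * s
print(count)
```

-200

v = 2//5 = 0
v = 2-5 = -3
s = 6//5 = 1
s = 5+5 = 10
tmp = 5-10 = -5
s = (-3)-10 = -13
s = (-3)+(-5) = -8
s = (-5)*(-8) = 40
count = 6*6 = 36
count = 40*(-5) = -200
s = (-200)*40 = -8000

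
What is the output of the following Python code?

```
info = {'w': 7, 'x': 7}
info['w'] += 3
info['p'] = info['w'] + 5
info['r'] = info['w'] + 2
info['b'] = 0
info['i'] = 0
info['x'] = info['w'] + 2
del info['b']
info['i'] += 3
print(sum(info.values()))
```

info['w'] = 7+3 = 10 → {'w': 10, 'x': 7}
info['p'] = info['w']+5 = 15 → {'w': 10, 'x': 7, 'p': 15}
info['r'] = info['w']+2 = 12 → {'w': 10, 'x': 7, 'p': 15, 'r': 12}
info['b'] = 0 → {'w': 10, 'x': 7, 'p': 15, 'r': 12, 'b': 0}
info['i'] = 0 → {'w': 10, 'x': 7, 'p': 15, 'r': 12, 'b': 0, 'i': 0}
info['x'] = info['w']+2 = 12 → {'w': 10, 'x': 12, 'p': 15, 'r': 12, 'b': 0, 'i': 0}
del 'b' → {'w': 10, 'x': 12, 'p': 15, 'r': 12, 'i': 0}
info['i'] = 0+3 = 3 → {'w': 10, 'x': 12, 'p': 15, 'r': 12, 'i': 3}
sum of values = 52

52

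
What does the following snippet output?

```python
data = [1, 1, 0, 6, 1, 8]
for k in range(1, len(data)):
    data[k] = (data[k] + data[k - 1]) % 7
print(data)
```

k=1: data[1] = (1+1)%7 = 2 → [1, 2, 0, 6, 1, 8]
k=2: data[2] = (0+2)%7 = 2 → [1, 2, 2, 6, 1, 8]
k=3: data[3] = (6+2)%7 = 1 → [1, 2, 2, 1, 1, 8]
k=4: data[4] = (1+1)%7 = 2 → [1, 2, 2, 1, 2, 8]
k=5: data[5] = (8+2)%7 = 3 → [1, 2, 2, 1, 2, 3]

[1, 2, 2, 1, 2, 3]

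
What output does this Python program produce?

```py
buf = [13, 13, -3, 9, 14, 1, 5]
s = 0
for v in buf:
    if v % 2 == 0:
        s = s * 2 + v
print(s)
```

v=13: not even
v=13: not even
v=-3: not even
v=9: not even
v=14: even, s = 0*2+14 = 14
v=1: not even
v=5: not even

14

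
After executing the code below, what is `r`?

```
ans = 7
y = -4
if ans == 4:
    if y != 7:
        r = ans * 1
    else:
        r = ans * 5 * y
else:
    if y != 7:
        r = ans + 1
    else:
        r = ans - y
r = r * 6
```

ans=7, y=-4
ans == 4 is False; y != 7 is True
→ r = ans + 1 = 8
r = 8*6 = 48

48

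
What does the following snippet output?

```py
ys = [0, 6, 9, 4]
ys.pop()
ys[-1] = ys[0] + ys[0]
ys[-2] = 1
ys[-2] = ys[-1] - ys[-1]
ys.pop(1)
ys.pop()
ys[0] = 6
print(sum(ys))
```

pop() removes 4 → [0, 6, 9]
ys[-1] = ys[0]+ys[0] = 0+0 = 0 → [0, 6, 0]
ys[-2] = 1 → [0, 1, 0]
ys[-2] = ys[-1]-ys[-1] = 0-0 = 0 → [0, 0, 0]
pop(1) removes 0 → [0, 0]
pop() removes 0 → [0]
ys[0] = 6 → [6]
sum = 6

6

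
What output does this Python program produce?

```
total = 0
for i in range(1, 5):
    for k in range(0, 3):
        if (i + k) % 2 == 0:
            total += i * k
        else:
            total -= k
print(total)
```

i=1,k=0: odd sum, total = 0-0 = 0
i=1,k=1: even sum, total = 0+1 = 1
i=1,k=2: odd sum, total = 1-2 = -1
i=2,k=0: even sum, total = (-1)+0 = -1
i=2,k=1: odd sum, total = (-1)-1 = -2
i=2,k=2: even sum, total = (-2)+4 = 2
i=3,k=0: odd sum, total = 2-0 = 2
i=3,k=1: even sum, total = 2+3 = 5
i=3,k=2: odd sum, total = 5-2 = 3
i=4,k=0: even sum, total = 3+0 = 3
i=4,k=1: odd sum, total = 3-1 = 2
i=4,k=2: even sum, total = 2+8 = 10

10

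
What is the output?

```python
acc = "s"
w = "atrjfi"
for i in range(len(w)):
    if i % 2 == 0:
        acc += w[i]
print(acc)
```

sarf

i=0: add 'a' → 'sa'
i=1: skip
i=2: add 'r' → 'sar'
i=3: skip
i=4: add 'f' → 'sarf'
i=5: skip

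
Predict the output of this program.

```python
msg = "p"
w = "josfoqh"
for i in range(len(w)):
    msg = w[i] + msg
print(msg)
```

hqofsojp

i=0: prepend 'j' → 'jp'
i=1: prepend 'o' → 'ojp'
i=2: prepend 's' → 'sojp'
i=3: prepend 'f' → 'fsojp'
i=4: prepend 'o' → 'ofsojp'
i=5: prepend 'q' → 'qofsojp'
i=6: prepend 'h' → 'hqofsojp'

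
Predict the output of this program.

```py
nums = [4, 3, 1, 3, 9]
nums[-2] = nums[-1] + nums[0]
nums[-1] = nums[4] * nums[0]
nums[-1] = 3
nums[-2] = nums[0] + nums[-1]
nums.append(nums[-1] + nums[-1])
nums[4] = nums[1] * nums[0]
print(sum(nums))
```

33

nums[-2] = nums[-1]+nums[0] = 9+4 = 13 → [4, 3, 1, 13, 9]
nums[-1] = nums[4]*nums[0] = 9*4 = 36 → [4, 3, 1, 13, 36]
nums[-1] = 3 → [4, 3, 1, 13, 3]
nums[-2] = nums[0]+nums[-1] = 4+3 = 7 → [4, 3, 1, 7, 3]
append nums[-1]+nums[-1] = 3+3 = 6 → [4, 3, 1, 7, 3, 6]
nums[4] = nums[1]*nums[0] = 3*4 = 12 → [4, 3, 1, 7, 12, 6]
sum = 33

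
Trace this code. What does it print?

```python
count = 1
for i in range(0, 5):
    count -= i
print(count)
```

i=0: count = 1-0 = 1
i=1: count = 1-1 = 0
i=2: count = 0-2 = -2
i=3: count = (-2)-3 = -5
i=4: count = (-5)-4 = -9

-9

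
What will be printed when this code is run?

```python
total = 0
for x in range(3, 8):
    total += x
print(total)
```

25

x=3: total = 0+3 = 3
x=4: total = 3+4 = 7
x=5: total = 7+5 = 12
x=6: total = 12+6 = 18
x=7: total = 18+7 = 25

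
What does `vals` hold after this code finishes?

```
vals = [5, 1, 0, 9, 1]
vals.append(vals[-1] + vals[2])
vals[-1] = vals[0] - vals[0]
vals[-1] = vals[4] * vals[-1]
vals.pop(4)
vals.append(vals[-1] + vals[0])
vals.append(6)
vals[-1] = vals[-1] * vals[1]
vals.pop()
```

append vals[-1]+vals[2] = 1+0 = 1 → [5, 1, 0, 9, 1, 1]
vals[-1] = vals[0]-vals[0] = 5-5 = 0 → [5, 1, 0, 9, 1, 0]
vals[-1] = vals[4]*vals[-1] = 1*0 = 0 → [5, 1, 0, 9, 1, 0]
pop(4) removes 1 → [5, 1, 0, 9, 0]
append vals[-1]+vals[0] = 0+5 = 5 → [5, 1, 0, 9, 0, 5]
append 6 → [5, 1, 0, 9, 0, 5, 6]
vals[-1] = vals[-1]*vals[1] = 6*1 = 6 → [5, 1, 0, 9, 0, 5, 6]
pop() removes 6 → [5, 1, 0, 9, 0, 5]

[5, 1, 0, 9, 0, 5]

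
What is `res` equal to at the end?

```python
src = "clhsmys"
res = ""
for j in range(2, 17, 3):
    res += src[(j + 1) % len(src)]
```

'sshyl'

j=2: add src[3]='s' → 's'
j=5: add src[6]='s' → 'ss'
j=8: add src[2]='h' → 'ssh'
j=11: add src[5]='y' → 'sshy'
j=14: add src[1]='l' → 'sshyl'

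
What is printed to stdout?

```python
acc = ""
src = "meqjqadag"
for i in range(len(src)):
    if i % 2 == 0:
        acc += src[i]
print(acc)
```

mqqdg

i=0: add 'm' → 'm'
i=1: skip
i=2: add 'q' → 'mq'
i=3: skip
i=4: add 'q' → 'mqq'
i=5: skip
i=6: add 'd' → 'mqqd'
i=7: skip
i=8: add 'g' → 'mqqdg'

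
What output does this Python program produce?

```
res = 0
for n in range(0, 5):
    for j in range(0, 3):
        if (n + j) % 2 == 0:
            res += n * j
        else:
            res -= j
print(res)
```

9

n=0,j=0: even sum, res = 0+0 = 0
n=0,j=1: odd sum, res = 0-1 = -1
n=0,j=2: even sum, res = (-1)+0 = -1
n=1,j=0: odd sum, res = (-1)-0 = -1
n=1,j=1: even sum, res = (-1)+1 = 0
n=1,j=2: odd sum, res = 0-2 = -2
n=2,j=0: even sum, res = (-2)+0 = -2
n=2,j=1: odd sum, res = (-2)-1 = -3
n=2,j=2: even sum, res = (-3)+4 = 1
n=3,j=0: odd sum, res = 1-0 = 1
n=3,j=1: even sum, res = 1+3 = 4
n=3,j=2: odd sum, res = 4-2 = 2
n=4,j=0: even sum, res = 2+0 = 2
n=4,j=1: odd sum, res = 2-1 = 1
n=4,j=2: even sum, res = 1+8 = 9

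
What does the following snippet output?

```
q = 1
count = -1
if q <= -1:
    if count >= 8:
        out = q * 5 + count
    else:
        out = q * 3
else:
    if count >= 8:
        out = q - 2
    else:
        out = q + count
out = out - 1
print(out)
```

-1

q=1, count=-1
q <= -1 is False; count >= 8 is False
→ out = q + count = 0
out = 0-1 = -1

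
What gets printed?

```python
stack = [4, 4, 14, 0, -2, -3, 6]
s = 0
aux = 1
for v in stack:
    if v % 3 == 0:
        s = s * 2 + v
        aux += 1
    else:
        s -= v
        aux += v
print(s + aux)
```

v=4: not %3==0, s = 0-4 = -4; aux=5
v=4: not %3==0, s = (-4)-4 = -8; aux=9
v=14: not %3==0, s = (-8)-14 = -22; aux=23
v=0: %3==0, s = (-22)*2+0 = -44; aux=24
v=-2: not %3==0, s = (-44)-(-2) = -42; aux=22
v=-3: %3==0, s = (-42)*2+(-3) = -87; aux=23
v=6: %3==0, s = (-87)*2+6 = -168; aux=24
s+aux = (-168)+24 = -144

-144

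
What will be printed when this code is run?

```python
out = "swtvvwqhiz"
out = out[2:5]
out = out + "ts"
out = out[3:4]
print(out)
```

t

slice [2:5] → 'tvv'
+ 'ts' → 'tvvts'
slice [3:4] → 't'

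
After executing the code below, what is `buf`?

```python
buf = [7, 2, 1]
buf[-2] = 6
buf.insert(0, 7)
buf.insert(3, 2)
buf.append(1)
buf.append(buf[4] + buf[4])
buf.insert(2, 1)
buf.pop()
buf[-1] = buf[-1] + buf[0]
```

[7, 7, 1, 6, 2, 1, 8]

buf[-2] = 6 → [7, 6, 1]
insert 7 at 0 → [7, 7, 6, 1]
insert 2 at 3 → [7, 7, 6, 2, 1]
append 1 → [7, 7, 6, 2, 1, 1]
append buf[4]+buf[4] = 1+1 = 2 → [7, 7, 6, 2, 1, 1, 2]
insert 1 at 2 → [7, 7, 1, 6, 2, 1, 1, 2]
pop() removes 2 → [7, 7, 1, 6, 2, 1, 1]
buf[-1] = buf[-1]+buf[0] = 1+7 = 8 → [7, 7, 1, 6, 2, 1, 8]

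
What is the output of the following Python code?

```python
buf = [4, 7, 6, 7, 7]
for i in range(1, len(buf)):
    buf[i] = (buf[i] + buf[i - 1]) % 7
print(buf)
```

[4, 4, 3, 3, 3]

i=1: buf[1] = (7+4)%7 = 4 → [4, 4, 6, 7, 7]
i=2: buf[2] = (6+4)%7 = 3 → [4, 4, 3, 7, 7]
i=3: buf[3] = (7+3)%7 = 3 → [4, 4, 3, 3, 7]
i=4: buf[4] = (7+3)%7 = 3 → [4, 4, 3, 3, 3]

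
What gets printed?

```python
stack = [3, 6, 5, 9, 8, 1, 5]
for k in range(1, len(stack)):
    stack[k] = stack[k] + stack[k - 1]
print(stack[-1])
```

k=1: stack[1] = 6+3 = 9 → [3, 9, 5, 9, 8, 1, 5]
k=2: stack[2] = 5+9 = 14 → [3, 9, 14, 9, 8, 1, 5]
k=3: stack[3] = 9+14 = 23 → [3, 9, 14, 23, 8, 1, 5]
k=4: stack[4] = 8+23 = 31 → [3, 9, 14, 23, 31, 1, 5]
k=5: stack[5] = 1+31 = 32 → [3, 9, 14, 23, 31, 32, 5]
k=6: stack[6] = 5+32 = 37 → [3, 9, 14, 23, 31, 32, 37]

37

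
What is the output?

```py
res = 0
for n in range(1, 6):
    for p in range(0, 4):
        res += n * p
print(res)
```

n=1,p=0: res = 0+0 = 0
n=1,p=1: res = 0+1 = 1
n=1,p=2: res = 1+2 = 3
n=1,p=3: res = 3+3 = 6
n=2,p=0: res = 6+0 = 6
n=2,p=1: res = 6+2 = 8
n=2,p=2: res = 8+4 = 12
n=2,p=3: res = 12+6 = 18
n=3,p=0: res = 18+0 = 18
n=3,p=1: res = 18+3 = 21
n=3,p=2: res = 21+6 = 27
n=3,p=3: res = 27+9 = 36
n=4,p=0: res = 36+0 = 36
n=4,p=1: res = 36+4 = 40
n=4,p=2: res = 40+8 = 48
n=4,p=3: res = 48+12 = 60
n=5,p=0: res = 60+0 = 60
n=5,p=1: res = 60+5 = 65
n=5,p=2: res = 65+10 = 75
n=5,p=3: res = 75+15 = 90

90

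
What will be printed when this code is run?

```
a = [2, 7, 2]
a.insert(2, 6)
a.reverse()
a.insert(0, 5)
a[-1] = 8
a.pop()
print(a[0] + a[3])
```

insert 6 at 2 → [2, 7, 6, 2]
reverse → [2, 6, 7, 2]
insert 5 at 0 → [5, 2, 6, 7, 2]
a[-1] = 8 → [5, 2, 6, 7, 8]
pop() removes 8 → [5, 2, 6, 7]
a[0]+a[3] = 5+7 = 12

12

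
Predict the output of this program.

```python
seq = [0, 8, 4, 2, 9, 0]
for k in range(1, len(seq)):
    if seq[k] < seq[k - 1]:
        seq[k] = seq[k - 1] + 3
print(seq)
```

k=1: 8>=0, unchanged → [0, 8, 4, 2, 9, 0]
k=2: 4<8, seq[2] = 8+3 = 11 → [0, 8, 11, 2, 9, 0]
k=3: 2<11, seq[3] = 11+3 = 14 → [0, 8, 11, 14, 9, 0]
k=4: 9<14, seq[4] = 14+3 = 17 → [0, 8, 11, 14, 17, 0]
k=5: 0<17, seq[5] = 17+3 = 20 → [0, 8, 11, 14, 17, 20]

[0, 8, 11, 14, 17, 20]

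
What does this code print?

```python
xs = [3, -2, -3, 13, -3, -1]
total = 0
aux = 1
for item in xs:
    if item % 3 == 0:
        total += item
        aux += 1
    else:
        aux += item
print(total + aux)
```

item=3: %3==0, total = 0+3 = 3; aux=2
item=-2: not %3==0; aux=0
item=-3: %3==0, total = 3+(-3) = 0; aux=1
item=13: not %3==0; aux=14
item=-3: %3==0, total = 0+(-3) = -3; aux=15
item=-1: not %3==0; aux=14
total+aux = (-3)+14 = 11

11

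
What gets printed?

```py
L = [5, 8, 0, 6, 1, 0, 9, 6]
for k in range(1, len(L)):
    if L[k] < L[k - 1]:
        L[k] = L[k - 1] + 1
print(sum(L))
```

k=1: 8>=5, unchanged → [5, 8, 0, 6, 1, 0, 9, 6]
k=2: 0<8, L[2] = 8+1 = 9 → [5, 8, 9, 6, 1, 0, 9, 6]
k=3: 6<9, L[3] = 9+1 = 10 → [5, 8, 9, 10, 1, 0, 9, 6]
k=4: 1<10, L[4] = 10+1 = 11 → [5, 8, 9, 10, 11, 0, 9, 6]
k=5: 0<11, L[5] = 11+1 = 12 → [5, 8, 9, 10, 11, 12, 9, 6]
k=6: 9<12, L[6] = 12+1 = 13 → [5, 8, 9, 10, 11, 12, 13, 6]
k=7: 6<13, L[7] = 13+1 = 14 → [5, 8, 9, 10, 11, 12, 13, 14]
sum = 82

82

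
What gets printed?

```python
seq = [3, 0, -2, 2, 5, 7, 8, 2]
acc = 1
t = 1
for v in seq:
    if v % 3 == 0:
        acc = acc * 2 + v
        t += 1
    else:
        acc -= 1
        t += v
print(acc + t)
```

29

v=3: %3==0, acc = 1*2+3 = 5; t=2
v=0: %3==0, acc = 5*2+0 = 10; t=3
v=-2: not %3==0, acc = 10-1 = 9; t=1
v=2: not %3==0, acc = 9-1 = 8; t=3
v=5: not %3==0, acc = 8-1 = 7; t=8
v=7: not %3==0, acc = 7-1 = 6; t=15
v=8: not %3==0, acc = 6-1 = 5; t=23
v=2: not %3==0, acc = 5-1 = 4; t=25
acc+t = 4+25 = 29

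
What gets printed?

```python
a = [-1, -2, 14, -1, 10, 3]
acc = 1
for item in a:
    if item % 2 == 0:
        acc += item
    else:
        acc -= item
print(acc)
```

22

item=-1: not even, acc = 1-(-1) = 2
item=-2: even, acc = 2+(-2) = 0
item=14: even, acc = 0+14 = 14
item=-1: not even, acc = 14-(-1) = 15
item=10: even, acc = 15+10 = 25
item=3: not even, acc = 25-3 = 22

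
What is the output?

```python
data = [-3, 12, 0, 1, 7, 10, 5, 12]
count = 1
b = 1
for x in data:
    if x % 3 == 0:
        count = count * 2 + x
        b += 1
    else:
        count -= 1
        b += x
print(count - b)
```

16

x=-3: %3==0, count = 1*2+(-3) = -1; b=2
x=12: %3==0, count = (-1)*2+12 = 10; b=3
x=0: %3==0, count = 10*2+0 = 20; b=4
x=1: not %3==0, count = 20-1 = 19; b=5
x=7: not %3==0, count = 19-1 = 18; b=12
x=10: not %3==0, count = 18-1 = 17; b=22
x=5: not %3==0, count = 17-1 = 16; b=27
x=12: %3==0, count = 16*2+12 = 44; b=28
count-b = 44-28 = 16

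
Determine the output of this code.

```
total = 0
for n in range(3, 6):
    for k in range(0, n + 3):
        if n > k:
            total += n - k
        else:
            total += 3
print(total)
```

n=3,k=0: 3>0, total = 0+3 = 3
n=3,k=1: 3>1, total = 3+2 = 5
n=3,k=2: 3>2, total = 5+1 = 6
n=3,k=3: not 3>3, total = 6+3 = 9
n=3,k=4: not 3>4, total = 9+3 = 12
n=3,k=5: not 3>5, total = 12+3 = 15
n=4,k=0: 4>0, total = 15+4 = 19
n=4,k=1: 4>1, total = 19+3 = 22
n=4,k=2: 4>2, total = 22+2 = 24
n=4,k=3: 4>3, total = 24+1 = 25
n=4,k=4: not 4>4, total = 25+3 = 28
n=4,k=5: not 4>5, total = 28+3 = 31
n=4,k=6: not 4>6, total = 31+3 = 34
n=5,k=0: 5>0, total = 34+5 = 39
n=5,k=1: 5>1, total = 39+4 = 43
n=5,k=2: 5>2, total = 43+3 = 46
n=5,k=3: 5>3, total = 46+2 = 48
n=5,k=4: 5>4, total = 48+1 = 49
n=5,k=5: not 5>5, total = 49+3 = 52
n=5,k=6: not 5>6, total = 52+3 = 55
n=5,k=7: not 5>7, total = 55+3 = 58

58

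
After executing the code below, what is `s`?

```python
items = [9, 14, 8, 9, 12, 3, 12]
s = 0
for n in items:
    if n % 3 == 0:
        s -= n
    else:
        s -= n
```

-67

n=9: %3==0, s = 0-9 = -9
n=14: not %3==0, s = (-9)-14 = -23
n=8: not %3==0, s = (-23)-8 = -31
n=9: %3==0, s = (-31)-9 = -40
n=12: %3==0, s = (-40)-12 = -52
n=3: %3==0, s = (-52)-3 = -55
n=12: %3==0, s = (-55)-12 = -67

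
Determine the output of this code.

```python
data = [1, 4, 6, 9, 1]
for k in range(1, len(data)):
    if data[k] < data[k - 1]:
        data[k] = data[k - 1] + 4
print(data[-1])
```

13

k=1: 4>=1, unchanged → [1, 4, 6, 9, 1]
k=2: 6>=4, unchanged → [1, 4, 6, 9, 1]
k=3: 9>=6, unchanged → [1, 4, 6, 9, 1]
k=4: 1<9, data[4] = 9+4 = 13 → [1, 4, 6, 9, 13]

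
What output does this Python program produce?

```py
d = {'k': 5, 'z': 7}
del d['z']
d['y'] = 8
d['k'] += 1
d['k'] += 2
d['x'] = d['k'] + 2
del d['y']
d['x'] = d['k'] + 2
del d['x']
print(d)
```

del 'z' → {'k': 5}
d['y'] = 8 → {'k': 5, 'y': 8}
d['k'] = 5+1 = 6 → {'k': 6, 'y': 8}
d['k'] = 6+2 = 8 → {'k': 8, 'y': 8}
d['x'] = d['k']+2 = 10 → {'k': 8, 'y': 8, 'x': 10}
del 'y' → {'k': 8, 'x': 10}
d['x'] = d['k']+2 = 10 → {'k': 8, 'x': 10}
del 'x' → {'k': 8}

{'k': 8}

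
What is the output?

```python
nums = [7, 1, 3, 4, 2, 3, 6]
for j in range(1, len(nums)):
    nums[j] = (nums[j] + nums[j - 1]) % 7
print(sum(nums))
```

27

j=1: nums[1] = (1+7)%7 = 1 → [7, 1, 3, 4, 2, 3, 6]
j=2: nums[2] = (3+1)%7 = 4 → [7, 1, 4, 4, 2, 3, 6]
j=3: nums[3] = (4+4)%7 = 1 → [7, 1, 4, 1, 2, 3, 6]
j=4: nums[4] = (2+1)%7 = 3 → [7, 1, 4, 1, 3, 3, 6]
j=5: nums[5] = (3+3)%7 = 6 → [7, 1, 4, 1, 3, 6, 6]
j=6: nums[6] = (6+6)%7 = 5 → [7, 1, 4, 1, 3, 6, 5]
sum = 27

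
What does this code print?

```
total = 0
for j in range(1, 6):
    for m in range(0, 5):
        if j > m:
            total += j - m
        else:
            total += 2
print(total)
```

j=1,m=0: 1>0, total = 0+1 = 1
j=1,m=1: not 1>1, total = 1+2 = 3
j=1,m=2: not 1>2, total = 3+2 = 5
j=1,m=3: not 1>3, total = 5+2 = 7
j=1,m=4: not 1>4, total = 7+2 = 9
j=2,m=0: 2>0, total = 9+2 = 11
j=2,m=1: 2>1, total = 11+1 = 12
j=2,m=2: not 2>2, total = 12+2 = 14
j=2,m=3: not 2>3, total = 14+2 = 16
j=2,m=4: not 2>4, total = 16+2 = 18
j=3,m=0: 3>0, total = 18+3 = 21
j=3,m=1: 3>1, total = 21+2 = 23
j=3,m=2: 3>2, total = 23+1 = 24
j=3,m=3: not 3>3, total = 24+2 = 26
j=3,m=4: not 3>4, total = 26+2 = 28
j=4,m=0: 4>0, total = 28+4 = 32
j=4,m=1: 4>1, total = 32+3 = 35
j=4,m=2: 4>2, total = 35+2 = 37
j=4,m=3: 4>3, total = 37+1 = 38
j=4,m=4: not 4>4, total = 38+2 = 40
j=5,m=0: 5>0, total = 40+5 = 45
j=5,m=1: 5>1, total = 45+4 = 49
j=5,m=2: 5>2, total = 49+3 = 52
j=5,m=3: 5>3, total = 52+2 = 54
j=5,m=4: 5>4, total = 54+1 = 55

55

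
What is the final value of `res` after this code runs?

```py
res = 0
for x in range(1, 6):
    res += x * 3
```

45

x=1: res = 0+1*3 = 3
x=2: res = 3+2*3 = 9
x=3: res = 9+3*3 = 18
x=4: res = 18+4*3 = 30
x=5: res = 30+5*3 = 45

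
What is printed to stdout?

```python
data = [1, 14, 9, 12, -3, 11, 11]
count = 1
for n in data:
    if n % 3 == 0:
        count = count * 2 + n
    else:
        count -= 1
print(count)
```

47

n=1: not %3==0, count = 1-1 = 0
n=14: not %3==0, count = 0-1 = -1
n=9: %3==0, count = (-1)*2+9 = 7
n=12: %3==0, count = 7*2+12 = 26
n=-3: %3==0, count = 26*2+(-3) = 49
n=11: not %3==0, count = 49-1 = 48
n=11: not %3==0, count = 48-1 = 47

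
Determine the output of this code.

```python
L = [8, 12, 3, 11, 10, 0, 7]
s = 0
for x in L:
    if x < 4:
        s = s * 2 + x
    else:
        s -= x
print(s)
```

-123

x=8: not <4, s = 0-8 = -8
x=12: not <4, s = (-8)-12 = -20
x=3: <4, s = (-20)*2+3 = -37
x=11: not <4, s = (-37)-11 = -48
x=10: not <4, s = (-48)-10 = -58
x=0: <4, s = (-58)*2+0 = -116
x=7: not <4, s = (-116)-7 = -123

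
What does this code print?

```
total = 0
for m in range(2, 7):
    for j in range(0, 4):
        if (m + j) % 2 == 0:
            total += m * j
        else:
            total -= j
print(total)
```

m=2,j=0: even sum, total = 0+0 = 0
m=2,j=1: odd sum, total = 0-1 = -1
m=2,j=2: even sum, total = (-1)+4 = 3
m=2,j=3: odd sum, total = 3-3 = 0
m=3,j=0: odd sum, total = 0-0 = 0
m=3,j=1: even sum, total = 0+3 = 3
m=3,j=2: odd sum, total = 3-2 = 1
m=3,j=3: even sum, total = 1+9 = 10
m=4,j=0: even sum, total = 10+0 = 10
m=4,j=1: odd sum, total = 10-1 = 9
m=4,j=2: even sum, total = 9+8 = 17
m=4,j=3: odd sum, total = 17-3 = 14
m=5,j=0: odd sum, total = 14-0 = 14
m=5,j=1: even sum, total = 14+5 = 19
m=5,j=2: odd sum, total = 19-2 = 17
m=5,j=3: even sum, total = 17+15 = 32
m=6,j=0: even sum, total = 32+0 = 32
m=6,j=1: odd sum, total = 32-1 = 31
m=6,j=2: even sum, total = 31+12 = 43
m=6,j=3: odd sum, total = 43-3 = 40

40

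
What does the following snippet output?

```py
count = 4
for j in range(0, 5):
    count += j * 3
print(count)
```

34

j=0: count = 4+0*3 = 4
j=1: count = 4+1*3 = 7
j=2: count = 7+2*3 = 13
j=3: count = 13+3*3 = 22
j=4: count = 22+4*3 = 34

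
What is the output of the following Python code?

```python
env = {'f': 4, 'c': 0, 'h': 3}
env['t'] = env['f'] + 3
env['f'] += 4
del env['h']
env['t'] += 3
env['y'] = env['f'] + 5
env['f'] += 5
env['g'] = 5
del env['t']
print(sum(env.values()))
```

31

env['t'] = env['f']+3 = 7 → {'f': 4, 'c': 0, 'h': 3, 't': 7}
env['f'] = 4+4 = 8 → {'f': 8, 'c': 0, 'h': 3, 't': 7}
del 'h' → {'f': 8, 'c': 0, 't': 7}
env['t'] = 7+3 = 10 → {'f': 8, 'c': 0, 't': 10}
env['y'] = env['f']+5 = 13 → {'f': 8, 'c': 0, 't': 10, 'y': 13}
env['f'] = 8+5 = 13 → {'f': 13, 'c': 0, 't': 10, 'y': 13}
env['g'] = 5 → {'f': 13, 'c': 0, 't': 10, 'y': 13, 'g': 5}
del 't' → {'f': 13, 'c': 0, 'y': 13, 'g': 5}
sum of values = 31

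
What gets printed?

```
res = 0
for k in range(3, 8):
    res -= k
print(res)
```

k=3: res = 0-3 = -3
k=4: res = (-3)-4 = -7
k=5: res = (-7)-5 = -12
k=6: res = (-12)-6 = -18
k=7: res = (-18)-7 = -25

-25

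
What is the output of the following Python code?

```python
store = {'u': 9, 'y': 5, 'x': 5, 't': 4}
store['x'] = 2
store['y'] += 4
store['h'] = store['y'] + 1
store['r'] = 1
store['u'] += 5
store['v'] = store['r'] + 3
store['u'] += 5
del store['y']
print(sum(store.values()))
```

40

store['x'] = 2 → {'u': 9, 'y': 5, 'x': 2, 't': 4}
store['y'] = 5+4 = 9 → {'u': 9, 'y': 9, 'x': 2, 't': 4}
store['h'] = store['y']+1 = 10 → {'u': 9, 'y': 9, 'x': 2, 't': 4, 'h': 10}
store['r'] = 1 → {'u': 9, 'y': 9, 'x': 2, 't': 4, 'h': 10, 'r': 1}
store['u'] = 9+5 = 14 → {'u': 14, 'y': 9, 'x': 2, 't': 4, 'h': 10, 'r': 1}
store['v'] = store['r']+3 = 4 → {'u': 14, 'y': 9, 'x': 2, 't': 4, 'h': 10, 'r': 1, 'v': 4}
store['u'] = 14+5 = 19 → {'u': 19, 'y': 9, 'x': 2, 't': 4, 'h': 10, 'r': 1, 'v': 4}
del 'y' → {'u': 19, 'x': 2, 't': 4, 'h': 10, 'r': 1, 'v': 4}
sum of values = 40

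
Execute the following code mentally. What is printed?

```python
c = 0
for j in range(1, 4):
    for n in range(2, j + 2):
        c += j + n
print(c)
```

j=1,n=2: c = 0+3 = 3
j=2,n=2: c = 3+4 = 7
j=2,n=3: c = 7+5 = 12
j=3,n=2: c = 12+5 = 17
j=3,n=3: c = 17+6 = 23
j=3,n=4: c = 23+7 = 30

30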